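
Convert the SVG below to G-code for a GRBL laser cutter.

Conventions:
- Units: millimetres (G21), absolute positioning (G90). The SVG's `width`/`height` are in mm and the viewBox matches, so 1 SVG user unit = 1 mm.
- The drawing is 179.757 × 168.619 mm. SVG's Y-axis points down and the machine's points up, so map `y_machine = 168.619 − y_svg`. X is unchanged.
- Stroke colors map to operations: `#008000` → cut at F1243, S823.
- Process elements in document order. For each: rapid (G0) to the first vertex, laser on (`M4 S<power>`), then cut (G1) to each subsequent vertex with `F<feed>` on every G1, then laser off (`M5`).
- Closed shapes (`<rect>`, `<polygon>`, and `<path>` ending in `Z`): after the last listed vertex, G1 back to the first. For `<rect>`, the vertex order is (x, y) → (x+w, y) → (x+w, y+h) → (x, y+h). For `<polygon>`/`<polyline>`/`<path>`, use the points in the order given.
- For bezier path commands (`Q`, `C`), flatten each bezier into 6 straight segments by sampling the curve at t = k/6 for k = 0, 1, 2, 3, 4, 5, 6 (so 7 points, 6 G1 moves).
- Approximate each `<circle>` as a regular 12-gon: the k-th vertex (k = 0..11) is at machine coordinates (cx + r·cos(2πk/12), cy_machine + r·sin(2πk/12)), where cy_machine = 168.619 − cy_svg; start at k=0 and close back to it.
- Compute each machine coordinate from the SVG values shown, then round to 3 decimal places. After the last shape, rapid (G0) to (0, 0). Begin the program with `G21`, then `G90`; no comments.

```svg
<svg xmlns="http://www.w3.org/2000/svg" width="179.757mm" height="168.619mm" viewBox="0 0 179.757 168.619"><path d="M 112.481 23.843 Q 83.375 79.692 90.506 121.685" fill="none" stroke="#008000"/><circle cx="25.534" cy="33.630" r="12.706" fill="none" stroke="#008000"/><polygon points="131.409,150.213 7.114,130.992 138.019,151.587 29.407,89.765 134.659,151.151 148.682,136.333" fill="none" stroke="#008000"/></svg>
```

G21
G90
G0 X112.481 Y144.776
M4 S823
G1 X103.786 Y126.545 F1243
G1 X97.103 Y109.083 F1243
G1 X92.434 Y92.391 F1243
G1 X89.778 Y76.469 F1243
G1 X89.136 Y61.317 F1243
G1 X90.506 Y46.934 F1243
M5
G0 X38.240 Y134.989
M4 S823
G1 X36.538 Y141.342 F1243
G1 X31.887 Y145.993 F1243
G1 X25.534 Y147.695 F1243
G1 X19.181 Y145.993 F1243
G1 X14.530 Y141.342 F1243
G1 X12.828 Y134.989 F1243
G1 X14.530 Y128.636 F1243
G1 X19.181 Y123.985 F1243
G1 X25.534 Y122.283 F1243
G1 X31.887 Y123.985 F1243
G1 X36.538 Y128.636 F1243
G1 X38.240 Y134.989 F1243
M5
G0 X131.409 Y18.406
M4 S823
G1 X7.114 Y37.627 F1243
G1 X138.019 Y17.032 F1243
G1 X29.407 Y78.854 F1243
G1 X134.659 Y17.468 F1243
G1 X148.682 Y32.286 F1243
G1 X131.409 Y18.406 F1243
M5
G0 X0.000 Y0.000

1 u = 1 mm; y_m = 168.619 − y.

[1] `<path>` quadratic bezier, #008000→cut S823 F1243: (112.481,144.776) → (103.786,126.545) → (97.103,109.083) → (92.434,92.391) → (89.778,76.469) → (89.136,61.317) → (90.506,46.934)

[2] `<circle>` circle, #008000→cut S823 F1243: (38.240,134.989) → (36.538,141.342) → (31.887,145.993) → (25.534,147.695) → (19.181,145.993) → (14.530,141.342) → (12.828,134.989) → (14.530,128.636) → (19.181,123.985) → (25.534,122.283) → (31.887,123.985) → (36.538,128.636) → (38.240,134.989) (closed)

[3] `<polygon>` closed polygon, #008000→cut S823 F1243: (131.409,18.406) → (7.114,37.627) → (138.019,17.032) → (29.407,78.854) → (134.659,17.468) → (148.682,32.286) → (131.409,18.406) (closed)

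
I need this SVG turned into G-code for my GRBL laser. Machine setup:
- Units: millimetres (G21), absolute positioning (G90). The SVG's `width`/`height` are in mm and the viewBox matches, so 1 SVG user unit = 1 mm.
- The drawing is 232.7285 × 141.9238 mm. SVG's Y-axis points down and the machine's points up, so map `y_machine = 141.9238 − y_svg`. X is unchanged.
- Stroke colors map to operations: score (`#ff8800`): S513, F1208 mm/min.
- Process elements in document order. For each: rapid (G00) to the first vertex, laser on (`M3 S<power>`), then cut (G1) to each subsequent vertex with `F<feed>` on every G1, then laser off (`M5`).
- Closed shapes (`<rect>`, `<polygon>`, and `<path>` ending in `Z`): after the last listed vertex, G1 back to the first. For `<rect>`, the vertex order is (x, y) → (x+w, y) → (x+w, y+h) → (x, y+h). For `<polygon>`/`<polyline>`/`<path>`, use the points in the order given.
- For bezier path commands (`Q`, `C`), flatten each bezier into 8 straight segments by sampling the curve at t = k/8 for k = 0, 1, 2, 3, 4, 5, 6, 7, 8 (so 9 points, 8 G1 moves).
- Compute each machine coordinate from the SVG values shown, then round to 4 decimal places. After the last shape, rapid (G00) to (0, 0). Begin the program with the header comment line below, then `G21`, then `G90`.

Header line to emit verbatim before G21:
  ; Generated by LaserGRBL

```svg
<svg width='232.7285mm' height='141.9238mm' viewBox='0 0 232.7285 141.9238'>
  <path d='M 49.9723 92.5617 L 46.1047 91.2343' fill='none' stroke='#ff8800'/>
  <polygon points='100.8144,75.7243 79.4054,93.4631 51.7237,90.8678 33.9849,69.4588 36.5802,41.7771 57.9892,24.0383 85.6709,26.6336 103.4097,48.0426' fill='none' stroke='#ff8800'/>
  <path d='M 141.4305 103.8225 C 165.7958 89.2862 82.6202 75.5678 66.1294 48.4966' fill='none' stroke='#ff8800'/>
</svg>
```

; Generated by LaserGRBL
G21
G90
G00 X49.9723 Y49.3621
M3 S513
G1 X46.1047 Y50.6895 F1208
M5
G00 X100.8144 Y66.1995
M3 S513
G1 X79.4054 Y48.4607 F1208
G1 X51.7237 Y51.0560 F1208
G1 X33.9849 Y72.4650 F1208
G1 X36.5802 Y100.1467 F1208
G1 X57.9892 Y117.8855 F1208
G1 X85.6709 Y115.2902 F1208
G1 X103.4097 Y93.8812 F1208
G1 X100.8144 Y66.1995 F1208
M5
G00 X141.4305 Y38.1013
M3 S513
G1 X145.8668 Y43.5418 F1208
G1 X142.2628 Y49.0716 F1208
G1 X132.6603 Y54.8569 F1208
G1 X119.1010 Y61.0637 F1208
G1 X103.6265 Y67.8580 F1208
G1 X88.2786 Y75.4060 F1208
G1 X75.0990 Y83.8737 F1208
G1 X66.1294 Y93.4272 F1208
M5
G00 X0.0000 Y0.0000

viewBox `0 0 232.7285 141.9238` with mm width/height → 1 unit = 1 mm. Flip: y_m = 141.9238 − y_svg.

**Shape 1** — `<path>` line segment, stroke `#ff8800` → score (S513, F1208). Machine vertices: (49.9723,49.3621) → (46.1047,50.6895). Open path.

**Shape 2** — `<polygon>` regular polygon, stroke `#ff8800` → score (S513, F1208). Machine vertices: (100.8144,66.1995) → (79.4054,48.4607) → (51.7237,51.0560) → (33.9849,72.4650) → (36.5802,100.1467) → (57.9892,117.8855) → (85.6709,115.2902) → (103.4097,93.8812) → (100.8144,66.1995). Closed: final G1 returns to the first vertex.

**Shape 3** — `<path>` cubic bezier, stroke `#ff8800` → score (S513, F1208). Control points (SVG): P0=(141.4305,103.8225), P1=(165.7958,89.2862), P2=(82.6202,75.5678), P3=(66.1294,48.4966); sampled at t=k/8. Machine vertices: (141.4305,38.1013) → (145.8668,43.5418) → (142.2628,49.0716) → (132.6603,54.8569) → (119.1010,61.0637) → (103.6265,67.8580) → (88.2786,75.4060) → (75.0990,83.8737) → (66.1294,93.4272). Open path.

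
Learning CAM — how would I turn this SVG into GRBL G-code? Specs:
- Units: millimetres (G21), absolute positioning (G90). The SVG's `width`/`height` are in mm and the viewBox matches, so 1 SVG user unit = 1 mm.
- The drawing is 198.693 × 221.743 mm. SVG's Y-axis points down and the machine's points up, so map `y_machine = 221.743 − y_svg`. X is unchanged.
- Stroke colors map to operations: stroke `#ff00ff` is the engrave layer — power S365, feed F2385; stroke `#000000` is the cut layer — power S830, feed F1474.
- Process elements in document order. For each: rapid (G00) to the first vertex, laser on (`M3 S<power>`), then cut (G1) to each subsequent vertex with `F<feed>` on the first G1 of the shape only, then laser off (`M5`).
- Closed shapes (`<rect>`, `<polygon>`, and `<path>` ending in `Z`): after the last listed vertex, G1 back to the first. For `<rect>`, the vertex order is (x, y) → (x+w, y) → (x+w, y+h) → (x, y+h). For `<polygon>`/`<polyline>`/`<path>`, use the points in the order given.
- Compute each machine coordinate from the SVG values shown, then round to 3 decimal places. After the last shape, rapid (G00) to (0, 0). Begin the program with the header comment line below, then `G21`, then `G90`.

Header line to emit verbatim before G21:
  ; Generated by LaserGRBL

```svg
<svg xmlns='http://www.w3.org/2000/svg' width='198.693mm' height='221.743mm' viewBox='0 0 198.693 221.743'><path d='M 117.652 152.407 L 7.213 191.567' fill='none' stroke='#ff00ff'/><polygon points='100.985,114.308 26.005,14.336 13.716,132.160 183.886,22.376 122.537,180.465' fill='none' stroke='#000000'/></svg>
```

; Generated by LaserGRBL
G21
G90
G00 X117.652 Y69.336
M3 S365
G1 X7.213 Y30.176 F2385
M5
G00 X100.985 Y107.435
M3 S830
G1 X26.005 Y207.407 F1474
G1 X13.716 Y89.583
G1 X183.886 Y199.367
G1 X122.537 Y41.278
G1 X100.985 Y107.435
M5
G00 X0.000 Y0.000

Since the viewBox matches the mm dimensions, user units are millimetres directly. The only transform is the Y-flip y_m = 221.743 − y_svg.

Shape 1 is a line segment drawn with `<path>`. Its stroke #ff00ff means engrave at S365, F2385. After flipping Y the toolpath is (117.652,69.336) → (7.213,30.176).

Shape 2 is a closed polygon drawn with `<polygon>`. Its stroke #000000 means cut at S830, F1474. After flipping Y the toolpath is (100.985,107.435) → (26.005,207.407) → (13.716,89.583) → (183.886,199.367) → (122.537,41.278) → (100.985,107.435), returning to the start.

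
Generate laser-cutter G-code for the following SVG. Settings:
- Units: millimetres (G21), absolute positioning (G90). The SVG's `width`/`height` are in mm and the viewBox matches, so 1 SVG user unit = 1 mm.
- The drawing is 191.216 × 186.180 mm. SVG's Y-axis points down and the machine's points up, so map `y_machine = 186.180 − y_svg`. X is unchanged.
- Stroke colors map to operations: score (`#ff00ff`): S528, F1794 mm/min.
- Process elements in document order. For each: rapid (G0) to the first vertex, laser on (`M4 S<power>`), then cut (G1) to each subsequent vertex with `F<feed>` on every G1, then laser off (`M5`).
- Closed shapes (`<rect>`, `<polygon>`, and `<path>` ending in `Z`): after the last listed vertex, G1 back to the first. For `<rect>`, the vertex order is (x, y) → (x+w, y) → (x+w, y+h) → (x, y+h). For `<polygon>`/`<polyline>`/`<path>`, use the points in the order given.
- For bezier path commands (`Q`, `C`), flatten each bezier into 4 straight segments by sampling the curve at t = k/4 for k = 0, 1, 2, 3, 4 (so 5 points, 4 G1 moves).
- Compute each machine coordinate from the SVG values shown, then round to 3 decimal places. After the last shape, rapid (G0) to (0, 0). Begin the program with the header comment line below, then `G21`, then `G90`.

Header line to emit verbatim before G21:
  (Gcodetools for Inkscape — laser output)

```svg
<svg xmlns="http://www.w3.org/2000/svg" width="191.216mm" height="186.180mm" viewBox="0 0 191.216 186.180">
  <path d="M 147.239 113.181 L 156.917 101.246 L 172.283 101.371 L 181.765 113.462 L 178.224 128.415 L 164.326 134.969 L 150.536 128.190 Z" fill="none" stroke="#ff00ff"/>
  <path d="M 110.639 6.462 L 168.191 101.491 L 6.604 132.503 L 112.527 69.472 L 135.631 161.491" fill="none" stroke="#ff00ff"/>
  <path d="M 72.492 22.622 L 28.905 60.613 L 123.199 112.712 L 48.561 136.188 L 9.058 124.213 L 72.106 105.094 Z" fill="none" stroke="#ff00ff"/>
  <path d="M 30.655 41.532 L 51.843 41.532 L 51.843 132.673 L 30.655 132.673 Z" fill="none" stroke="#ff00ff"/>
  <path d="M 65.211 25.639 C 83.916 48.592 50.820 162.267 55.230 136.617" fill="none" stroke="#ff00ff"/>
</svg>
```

(Gcodetools for Inkscape — laser output)
G21
G90
G0 X147.239 Y72.999
M4 S528
G1 X156.917 Y84.934 F1794
G1 X172.283 Y84.809 F1794
G1 X181.765 Y72.718 F1794
G1 X178.224 Y57.765 F1794
G1 X164.326 Y51.211 F1794
G1 X150.536 Y57.990 F1794
G1 X147.239 Y72.999 F1794
M5
G0 X110.639 Y179.718
M4 S528
G1 X168.191 Y84.689 F1794
G1 X6.604 Y53.677 F1794
G1 X112.527 Y116.708 F1794
G1 X135.631 Y24.689 F1794
M5
G0 X72.492 Y163.558
M4 S528
G1 X28.905 Y125.567 F1794
G1 X123.199 Y73.468 F1794
G1 X48.561 Y49.992 F1794
G1 X9.058 Y61.967 F1794
G1 X72.106 Y81.086 F1794
G1 X72.492 Y163.558 F1794
M5
G0 X30.655 Y144.648
M4 S528
G1 X51.843 Y144.648 F1794
G1 X51.843 Y53.507 F1794
G1 X30.655 Y53.507 F1794
G1 X30.655 Y144.648 F1794
M5
G0 X65.211 Y160.541
M4 S528
G1 X70.922 Y129.910 F1794
G1 X65.581 Y86.826 F1794
G1 X57.559 Y52.854 F1794
G1 X55.230 Y49.563 F1794
M5
G0 X0.000 Y0.000

viewBox `0 0 191.216 186.180` with mm width/height → 1 unit = 1 mm. Flip: y_m = 186.180 − y_svg.

**Shape 1** — `<path>` regular polygon, stroke `#ff00ff` → score (S528, F1794). Machine vertices: (147.239,72.999) → (156.917,84.934) → (172.283,84.809) → (181.765,72.718) → (178.224,57.765) → (164.326,51.211) → (150.536,57.990) → (147.239,72.999). Closed: final G1 returns to the first vertex.

**Shape 2** — `<path>` open polyline, stroke `#ff00ff` → score (S528, F1794). Machine vertices: (110.639,179.718) → (168.191,84.689) → (6.604,53.677) → (112.527,116.708) → (135.631,24.689). Open path.

**Shape 3** — `<path>` closed polygon, stroke `#ff00ff` → score (S528, F1794). Machine vertices: (72.492,163.558) → (28.905,125.567) → (123.199,73.468) → (48.561,49.992) → (9.058,61.967) → (72.106,81.086) → (72.492,163.558). Closed: final G1 returns to the first vertex.

**Shape 4** — `<path>` rectangle, stroke `#ff00ff` → score (S528, F1794). Machine vertices: (30.655,144.648) → (51.843,144.648) → (51.843,53.507) → (30.655,53.507) → (30.655,144.648). Closed: final G1 returns to the first vertex.

**Shape 5** — `<path>` cubic bezier, stroke `#ff00ff` → score (S528, F1794). Control points (SVG): P0=(65.211,25.639), P1=(83.916,48.592), P2=(50.820,162.267), P3=(55.230,136.617); sampled at t=k/4. Machine vertices: (65.211,160.541) → (70.922,129.910) → (65.581,86.826) → (57.559,52.854) → (55.230,49.563). Open path.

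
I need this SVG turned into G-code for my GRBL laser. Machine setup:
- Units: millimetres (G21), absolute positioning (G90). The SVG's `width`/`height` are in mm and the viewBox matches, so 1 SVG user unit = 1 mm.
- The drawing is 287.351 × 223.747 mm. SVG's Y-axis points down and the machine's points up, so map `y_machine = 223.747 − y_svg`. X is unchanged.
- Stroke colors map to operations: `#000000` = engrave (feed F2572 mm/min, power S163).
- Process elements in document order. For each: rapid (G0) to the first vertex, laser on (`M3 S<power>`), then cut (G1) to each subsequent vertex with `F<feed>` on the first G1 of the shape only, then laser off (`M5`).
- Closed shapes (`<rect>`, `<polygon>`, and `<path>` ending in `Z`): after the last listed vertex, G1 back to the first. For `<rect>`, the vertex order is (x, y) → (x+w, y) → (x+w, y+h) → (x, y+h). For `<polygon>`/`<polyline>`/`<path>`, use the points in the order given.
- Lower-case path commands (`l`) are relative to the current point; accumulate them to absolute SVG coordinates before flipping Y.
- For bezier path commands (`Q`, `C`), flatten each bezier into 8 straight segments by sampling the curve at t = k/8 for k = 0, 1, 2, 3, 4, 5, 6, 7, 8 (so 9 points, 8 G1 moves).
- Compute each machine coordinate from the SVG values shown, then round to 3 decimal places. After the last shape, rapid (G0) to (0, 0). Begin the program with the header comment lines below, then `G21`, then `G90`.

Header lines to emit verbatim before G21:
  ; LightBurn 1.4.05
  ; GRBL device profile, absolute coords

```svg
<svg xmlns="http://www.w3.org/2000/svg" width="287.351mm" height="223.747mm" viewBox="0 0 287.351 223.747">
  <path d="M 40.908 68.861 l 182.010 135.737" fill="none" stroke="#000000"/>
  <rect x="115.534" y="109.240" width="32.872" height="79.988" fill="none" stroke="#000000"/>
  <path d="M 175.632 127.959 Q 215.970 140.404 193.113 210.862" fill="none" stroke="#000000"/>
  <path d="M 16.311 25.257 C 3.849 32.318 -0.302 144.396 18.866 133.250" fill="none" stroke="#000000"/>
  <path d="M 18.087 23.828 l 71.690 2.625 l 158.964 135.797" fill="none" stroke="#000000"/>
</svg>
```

; LightBurn 1.4.05
; GRBL device profile, absolute coords
G21
G90
G0 X40.908 Y154.886
M3 S163
G1 X222.918 Y19.149 F2572
M5
G0 X115.534 Y114.507
M3 S163
G1 X148.406 Y114.507 F2572
G1 X148.406 Y34.519
G1 X115.534 Y34.519
G1 X115.534 Y114.507
M5
G0 X175.632 Y95.788
M3 S163
G1 X184.729 Y91.770 F2572
G1 X191.851 Y85.940
G1 X196.999 Y78.296
G1 X200.171 Y68.840
G1 X201.369 Y57.570
G1 X200.592 Y44.488
G1 X197.840 Y29.593
G1 X193.113 Y12.885
M5
G0 X16.311 Y198.490
M3 S163
G1 X12.057 Y191.365 F2572
G1 X8.757 Y177.070
G1 X6.589 Y158.278
G1 X5.727 Y137.666
G1 X6.348 Y117.907
G1 X8.628 Y101.676
G1 X12.742 Y91.648
G1 X18.866 Y90.497
M5
G0 X18.087 Y199.919
M3 S163
G1 X89.777 Y197.294 F2572
G1 X248.741 Y61.497
M5
G0 X0.000 Y0.000

1 u = 1 mm; y_m = 223.747 − y.

[1] `<path>` line segment, #000000→engrave S163 F2572: (40.908,154.886) → (222.918,19.149)

[2] `<rect>` rectangle, #000000→engrave S163 F2572: (115.534,114.507) → (148.406,114.507) → (148.406,34.519) → (115.534,34.519) → (115.534,114.507) (closed)

[3] `<path>` quadratic bezier, #000000→engrave S163 F2572: (175.632,95.788) → (184.729,91.770) → (191.851,85.940) → (196.999,78.296) → (200.171,68.840) → (201.369,57.570) → (200.592,44.488) → (197.840,29.593) → (193.113,12.885)

[4] `<path>` cubic bezier, #000000→engrave S163 F2572: (16.311,198.490) → (12.057,191.365) → (8.757,177.070) → (6.589,158.278) → (5.727,137.666) → (6.348,117.907) → (8.628,101.676) → (12.742,91.648) → (18.866,90.497)

[5] `<path>` open polyline, #000000→engrave S163 F2572: (18.087,199.919) → (89.777,197.294) → (248.741,61.497)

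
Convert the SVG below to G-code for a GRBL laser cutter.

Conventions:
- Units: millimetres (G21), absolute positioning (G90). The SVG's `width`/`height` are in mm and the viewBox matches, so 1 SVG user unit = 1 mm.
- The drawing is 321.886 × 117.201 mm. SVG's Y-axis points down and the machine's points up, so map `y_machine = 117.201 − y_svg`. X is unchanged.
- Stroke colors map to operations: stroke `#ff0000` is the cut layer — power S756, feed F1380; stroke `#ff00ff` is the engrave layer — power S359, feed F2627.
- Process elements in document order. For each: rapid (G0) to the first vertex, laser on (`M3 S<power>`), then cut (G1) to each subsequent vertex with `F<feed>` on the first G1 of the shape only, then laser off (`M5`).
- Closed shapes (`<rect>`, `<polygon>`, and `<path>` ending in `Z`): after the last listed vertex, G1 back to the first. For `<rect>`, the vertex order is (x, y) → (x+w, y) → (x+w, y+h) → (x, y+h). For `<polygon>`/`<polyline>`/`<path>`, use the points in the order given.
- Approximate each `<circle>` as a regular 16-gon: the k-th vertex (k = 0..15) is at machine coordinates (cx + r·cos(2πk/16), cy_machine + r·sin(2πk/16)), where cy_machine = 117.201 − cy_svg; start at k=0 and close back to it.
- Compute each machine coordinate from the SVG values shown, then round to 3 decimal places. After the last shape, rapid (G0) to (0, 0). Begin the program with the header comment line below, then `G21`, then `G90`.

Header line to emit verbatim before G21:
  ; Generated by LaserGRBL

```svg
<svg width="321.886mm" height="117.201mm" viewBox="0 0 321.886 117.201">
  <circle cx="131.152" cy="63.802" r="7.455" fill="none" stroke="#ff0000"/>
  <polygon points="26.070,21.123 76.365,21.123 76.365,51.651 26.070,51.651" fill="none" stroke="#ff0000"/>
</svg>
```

; Generated by LaserGRBL
G21
G90
G0 X138.607 Y53.399
M3 S756
G1 X138.040 Y56.252 F1380
G1 X136.423 Y58.670
G1 X134.005 Y60.287
G1 X131.152 Y60.854
G1 X128.299 Y60.287
G1 X125.881 Y58.670
G1 X124.264 Y56.252
G1 X123.697 Y53.399
G1 X124.264 Y50.546
G1 X125.881 Y48.128
G1 X128.299 Y46.511
G1 X131.152 Y45.944
G1 X134.005 Y46.511
G1 X136.423 Y48.128
G1 X138.040 Y50.546
G1 X138.607 Y53.399
M5
G0 X26.070 Y96.078
M3 S756
G1 X76.365 Y96.078 F1380
G1 X76.365 Y65.550
G1 X26.070 Y65.550
G1 X26.070 Y96.078
M5
G0 X0.000 Y0.000

Since the viewBox matches the mm dimensions, user units are millimetres directly. The only transform is the Y-flip y_m = 117.201 − y_svg.

Shape 1 is a circle drawn with `<circle>`. Its stroke #ff0000 means cut at S756, F1380. After flipping Y the toolpath is (138.607,53.399) → (138.040,56.252) → (136.423,58.670) → (134.005,60.287) → (131.152,60.854) → (128.299,60.287) → (125.881,58.670) → (124.264,56.252) → (123.697,53.399) → (124.264,50.546) → (125.881,48.128) → (128.299,46.511) → (131.152,45.944) → (134.005,46.511) → (136.423,48.128) → (138.040,50.546) → (138.607,53.399), returning to the start.

Shape 2 is a rectangle drawn with `<polygon>`. Its stroke #ff0000 means cut at S756, F1380. After flipping Y the toolpath is (26.070,96.078) → (76.365,96.078) → (76.365,65.550) → (26.070,65.550) → (26.070,96.078), returning to the start.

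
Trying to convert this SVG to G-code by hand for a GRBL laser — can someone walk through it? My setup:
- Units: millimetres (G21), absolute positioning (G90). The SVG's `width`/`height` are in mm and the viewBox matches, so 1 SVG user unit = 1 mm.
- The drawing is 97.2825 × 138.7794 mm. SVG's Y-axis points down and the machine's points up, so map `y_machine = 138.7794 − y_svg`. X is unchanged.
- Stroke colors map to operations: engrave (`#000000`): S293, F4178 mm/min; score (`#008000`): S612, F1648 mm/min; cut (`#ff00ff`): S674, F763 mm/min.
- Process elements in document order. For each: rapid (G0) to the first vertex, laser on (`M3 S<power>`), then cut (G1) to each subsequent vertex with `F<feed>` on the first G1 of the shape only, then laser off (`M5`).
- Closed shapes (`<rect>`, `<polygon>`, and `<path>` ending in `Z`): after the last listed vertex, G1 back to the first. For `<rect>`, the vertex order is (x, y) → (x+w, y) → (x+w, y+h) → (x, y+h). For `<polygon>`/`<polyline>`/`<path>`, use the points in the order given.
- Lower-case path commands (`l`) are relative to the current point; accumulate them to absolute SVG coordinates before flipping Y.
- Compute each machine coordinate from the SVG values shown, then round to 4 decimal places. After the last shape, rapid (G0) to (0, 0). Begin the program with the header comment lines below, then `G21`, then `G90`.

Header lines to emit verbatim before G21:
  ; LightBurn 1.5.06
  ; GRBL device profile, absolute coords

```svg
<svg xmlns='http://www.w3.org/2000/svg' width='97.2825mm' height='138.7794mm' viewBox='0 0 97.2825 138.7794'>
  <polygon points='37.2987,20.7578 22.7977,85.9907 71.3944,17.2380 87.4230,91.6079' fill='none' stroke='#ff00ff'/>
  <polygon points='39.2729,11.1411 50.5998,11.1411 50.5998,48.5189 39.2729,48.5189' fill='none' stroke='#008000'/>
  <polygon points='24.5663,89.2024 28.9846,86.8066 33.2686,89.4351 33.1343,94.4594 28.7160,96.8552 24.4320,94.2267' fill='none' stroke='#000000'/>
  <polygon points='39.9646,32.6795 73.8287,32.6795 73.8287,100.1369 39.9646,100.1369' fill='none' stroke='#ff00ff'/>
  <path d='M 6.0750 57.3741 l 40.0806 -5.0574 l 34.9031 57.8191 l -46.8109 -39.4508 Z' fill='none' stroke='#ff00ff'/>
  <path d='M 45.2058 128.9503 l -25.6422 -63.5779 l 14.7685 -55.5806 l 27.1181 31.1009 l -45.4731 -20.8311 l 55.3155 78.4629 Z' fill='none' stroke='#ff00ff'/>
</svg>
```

Since the viewBox matches the mm dimensions, user units are millimetres directly. The only transform is the Y-flip y_m = 138.7794 − y_svg.

Shape 1 is a closed polygon drawn with `<polygon>`. Its stroke #ff00ff means cut at S674, F763. After flipping Y the toolpath is (37.2987,118.0216) → (22.7977,52.7887) → (71.3944,121.5414) → (87.4230,47.1715) → (37.2987,118.0216), returning to the start.

Shape 2 is a rectangle drawn with `<polygon>`. Its stroke #008000 means score at S612, F1648. After flipping Y the toolpath is (39.2729,127.6383) → (50.5998,127.6383) → (50.5998,90.2605) → (39.2729,90.2605) → (39.2729,127.6383), returning to the start.

Shape 3 is a regular polygon drawn with `<polygon>`. Its stroke #000000 means engrave at S293, F4178. After flipping Y the toolpath is (24.5663,49.5770) → (28.9846,51.9728) → (33.2686,49.3443) → (33.1343,44.3200) → (28.7160,41.9242) → (24.4320,44.5527) → (24.5663,49.5770), returning to the start.

Shape 4 is a rectangle drawn with `<polygon>`. Its stroke #ff00ff means cut at S674, F763. After flipping Y the toolpath is (39.9646,106.0999) → (73.8287,106.0999) → (73.8287,38.6425) → (39.9646,38.6425) → (39.9646,106.0999), returning to the start.

Shape 5 is a closed polygon drawn with `<path>`. Its stroke #ff00ff means cut at S674, F763. After flipping Y the toolpath is (6.0750,81.4053) → (46.1556,86.4627) → (81.0587,28.6436) → (34.2478,68.0944) → (6.0750,81.4053), returning to the start.

Shape 6 is a closed polygon drawn with `<path>`. Its stroke #ff00ff means cut at S674, F763. After flipping Y the toolpath is (45.2058,9.8291) → (19.5636,73.4070) → (34.3321,128.9876) → (61.4502,97.8867) → (15.9771,118.7178) → (71.2926,40.2549) → (45.2058,9.8291), returning to the start.

; LightBurn 1.5.06
; GRBL device profile, absolute coords
G21
G90
G0 X37.2987 Y118.0216
M3 S674
G1 X22.7977 Y52.7887 F763
G1 X71.3944 Y121.5414
G1 X87.4230 Y47.1715
G1 X37.2987 Y118.0216
M5
G0 X39.2729 Y127.6383
M3 S612
G1 X50.5998 Y127.6383 F1648
G1 X50.5998 Y90.2605
G1 X39.2729 Y90.2605
G1 X39.2729 Y127.6383
M5
G0 X24.5663 Y49.5770
M3 S293
G1 X28.9846 Y51.9728 F4178
G1 X33.2686 Y49.3443
G1 X33.1343 Y44.3200
G1 X28.7160 Y41.9242
G1 X24.4320 Y44.5527
G1 X24.5663 Y49.5770
M5
G0 X39.9646 Y106.0999
M3 S674
G1 X73.8287 Y106.0999 F763
G1 X73.8287 Y38.6425
G1 X39.9646 Y38.6425
G1 X39.9646 Y106.0999
M5
G0 X6.0750 Y81.4053
M3 S674
G1 X46.1556 Y86.4627 F763
G1 X81.0587 Y28.6436
G1 X34.2478 Y68.0944
G1 X6.0750 Y81.4053
M5
G0 X45.2058 Y9.8291
M3 S674
G1 X19.5636 Y73.4070 F763
G1 X34.3321 Y128.9876
G1 X61.4502 Y97.8867
G1 X15.9771 Y118.7178
G1 X71.2926 Y40.2549
G1 X45.2058 Y9.8291
M5
G0 X0.0000 Y0.0000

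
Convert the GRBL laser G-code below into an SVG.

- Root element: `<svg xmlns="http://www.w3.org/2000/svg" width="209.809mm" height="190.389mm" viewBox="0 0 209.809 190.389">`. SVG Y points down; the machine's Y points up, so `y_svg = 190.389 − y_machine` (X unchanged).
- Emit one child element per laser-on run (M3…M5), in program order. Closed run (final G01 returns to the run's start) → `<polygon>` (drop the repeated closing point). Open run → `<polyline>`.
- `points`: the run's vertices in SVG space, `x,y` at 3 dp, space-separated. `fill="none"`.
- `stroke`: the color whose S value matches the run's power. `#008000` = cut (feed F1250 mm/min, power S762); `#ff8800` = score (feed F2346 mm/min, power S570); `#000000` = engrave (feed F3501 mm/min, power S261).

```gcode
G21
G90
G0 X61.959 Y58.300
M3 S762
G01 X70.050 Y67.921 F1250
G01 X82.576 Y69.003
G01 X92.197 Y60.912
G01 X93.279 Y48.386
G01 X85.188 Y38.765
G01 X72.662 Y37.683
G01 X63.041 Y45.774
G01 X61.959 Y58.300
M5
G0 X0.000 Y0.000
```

Machine Y-up, SVG Y-down with viewBox height 190.389, so y_svg = 190.389 − y_machine; X carries over. Every run uses S762, so all elements get stroke `#008000` (cut).

Run 1: The run returns to its start, so emit a `<polygon>` with points (Y-flipped): 61.959,132.089 70.050,122.468 82.576,121.386 92.197,129.477 93.279,142.003 85.188,151.624 72.662,152.706 63.041,144.615.

<svg xmlns="http://www.w3.org/2000/svg" width="209.809mm" height="190.389mm" viewBox="0 0 209.809 190.389">
  <polygon points="61.959,132.089 70.050,122.468 82.576,121.386 92.197,129.477 93.279,142.003 85.188,151.624 72.662,152.706 63.041,144.615" fill="none" stroke="#008000"/>
</svg>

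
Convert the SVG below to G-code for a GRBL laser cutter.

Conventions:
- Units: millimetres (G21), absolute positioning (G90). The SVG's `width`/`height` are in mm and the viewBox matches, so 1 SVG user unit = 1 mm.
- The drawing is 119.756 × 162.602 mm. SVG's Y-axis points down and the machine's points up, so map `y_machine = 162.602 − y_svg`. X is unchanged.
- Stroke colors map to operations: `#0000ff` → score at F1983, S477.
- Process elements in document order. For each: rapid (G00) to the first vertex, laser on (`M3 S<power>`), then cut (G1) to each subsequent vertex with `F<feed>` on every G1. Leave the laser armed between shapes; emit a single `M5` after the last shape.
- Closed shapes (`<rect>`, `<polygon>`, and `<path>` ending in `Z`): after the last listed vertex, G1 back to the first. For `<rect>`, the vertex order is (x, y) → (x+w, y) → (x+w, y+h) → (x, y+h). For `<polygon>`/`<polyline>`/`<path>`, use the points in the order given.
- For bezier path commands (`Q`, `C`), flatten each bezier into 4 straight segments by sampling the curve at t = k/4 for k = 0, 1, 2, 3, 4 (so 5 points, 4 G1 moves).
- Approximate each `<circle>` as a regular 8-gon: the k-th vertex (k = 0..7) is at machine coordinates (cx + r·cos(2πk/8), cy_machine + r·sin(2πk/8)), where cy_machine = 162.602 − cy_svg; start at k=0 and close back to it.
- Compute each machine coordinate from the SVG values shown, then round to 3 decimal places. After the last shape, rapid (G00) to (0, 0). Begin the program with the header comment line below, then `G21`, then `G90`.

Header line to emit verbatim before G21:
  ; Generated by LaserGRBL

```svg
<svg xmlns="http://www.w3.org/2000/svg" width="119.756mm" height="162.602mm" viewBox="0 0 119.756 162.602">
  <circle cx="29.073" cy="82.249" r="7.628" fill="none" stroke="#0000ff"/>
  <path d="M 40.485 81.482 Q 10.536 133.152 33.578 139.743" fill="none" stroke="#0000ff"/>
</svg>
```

; Generated by LaserGRBL
G21
G90
G00 X36.701 Y80.353
M3 S477
G1 X34.467 Y85.747 F1983
G1 X29.073 Y87.981 F1983
G1 X23.679 Y85.747 F1983
G1 X21.445 Y80.353 F1983
G1 X23.679 Y74.959 F1983
G1 X29.073 Y72.725 F1983
G1 X34.467 Y74.959 F1983
G1 X36.701 Y80.353 F1983
G00 X40.485 Y81.120
M3 S477
G1 X28.822 Y58.102 F1983
G1 X23.784 Y40.720 F1983
G1 X25.369 Y28.972 F1983
G1 X33.578 Y22.859 F1983
M5
G00 X0.000 Y0.000

Since the viewBox matches the mm dimensions, user units are millimetres directly. The only transform is the Y-flip y_m = 162.602 − y_svg.

Shape 1 is a circle drawn with `<circle>`. Its stroke #0000ff means score at S477, F1983. After flipping Y the toolpath is (36.701,80.353) → (34.467,85.747) → (29.073,87.981) → (23.679,85.747) → (21.445,80.353) → (23.679,74.959) → (29.073,72.725) → (34.467,74.959) → (36.701,80.353), returning to the start.

Shape 2 is a quadratic bezier drawn with `<path>`. Its stroke #0000ff means score at S477, F1983. After flipping Y the toolpath is (40.485,81.120) → (28.822,58.102) → (23.784,40.720) → (25.369,28.972) → (33.578,22.859).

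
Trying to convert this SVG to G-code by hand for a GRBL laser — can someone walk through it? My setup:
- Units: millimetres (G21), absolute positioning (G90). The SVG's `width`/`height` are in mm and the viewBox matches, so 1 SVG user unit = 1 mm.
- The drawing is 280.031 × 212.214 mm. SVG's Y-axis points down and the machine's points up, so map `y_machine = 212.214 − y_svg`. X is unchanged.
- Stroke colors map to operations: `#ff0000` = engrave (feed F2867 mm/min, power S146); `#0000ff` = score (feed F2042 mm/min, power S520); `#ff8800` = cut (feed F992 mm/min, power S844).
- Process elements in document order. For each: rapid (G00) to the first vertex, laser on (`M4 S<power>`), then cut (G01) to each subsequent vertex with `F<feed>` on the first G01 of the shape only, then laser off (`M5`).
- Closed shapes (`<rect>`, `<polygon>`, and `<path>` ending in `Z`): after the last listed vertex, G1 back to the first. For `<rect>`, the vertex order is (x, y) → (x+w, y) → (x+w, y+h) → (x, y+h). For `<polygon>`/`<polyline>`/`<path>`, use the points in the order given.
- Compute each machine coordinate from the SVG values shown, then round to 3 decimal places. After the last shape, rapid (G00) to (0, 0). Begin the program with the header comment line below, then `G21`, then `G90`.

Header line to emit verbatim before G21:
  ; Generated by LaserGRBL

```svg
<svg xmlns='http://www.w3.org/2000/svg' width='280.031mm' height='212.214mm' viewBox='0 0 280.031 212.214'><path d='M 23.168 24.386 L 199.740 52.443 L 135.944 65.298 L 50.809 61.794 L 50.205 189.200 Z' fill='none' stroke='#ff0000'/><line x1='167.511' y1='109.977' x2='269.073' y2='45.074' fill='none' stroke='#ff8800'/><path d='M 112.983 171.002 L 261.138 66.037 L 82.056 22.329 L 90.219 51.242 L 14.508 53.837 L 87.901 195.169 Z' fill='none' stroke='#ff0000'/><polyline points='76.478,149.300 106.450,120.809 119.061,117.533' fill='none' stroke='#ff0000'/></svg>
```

; Generated by LaserGRBL
G21
G90
G00 X23.168 Y187.828
M4 S146
G01 X199.740 Y159.771 F2867
G01 X135.944 Y146.916
G01 X50.809 Y150.420
G01 X50.205 Y23.014
G01 X23.168 Y187.828
M5
G00 X167.511 Y102.237
M4 S844
G01 X269.073 Y167.140 F992
M5
G00 X112.983 Y41.212
M4 S146
G01 X261.138 Y146.177 F2867
G01 X82.056 Y189.885
G01 X90.219 Y160.972
G01 X14.508 Y158.377
G01 X87.901 Y17.045
G01 X112.983 Y41.212
M5
G00 X76.478 Y62.914
M4 S146
G01 X106.450 Y91.405 F2867
G01 X119.061 Y94.681
M5
G00 X0.000 Y0.000

1 u = 1 mm; y_m = 212.214 − y.

[1] `<path>` closed polygon, #ff0000→engrave S146 F2867: (23.168,187.828) → (199.740,159.771) → (135.944,146.916) → (50.809,150.420) → (50.205,23.014) → (23.168,187.828) (closed)

[2] `<line>` line segment, #ff8800→cut S844 F992: (167.511,102.237) → (269.073,167.140)

[3] `<path>` closed polygon, #ff0000→engrave S146 F2867: (112.983,41.212) → (261.138,146.177) → (82.056,189.885) → (90.219,160.972) → (14.508,158.377) → (87.901,17.045) → (112.983,41.212) (closed)

[4] `<polyline>` open polyline, #ff0000→engrave S146 F2867: (76.478,62.914) → (106.450,91.405) → (119.061,94.681)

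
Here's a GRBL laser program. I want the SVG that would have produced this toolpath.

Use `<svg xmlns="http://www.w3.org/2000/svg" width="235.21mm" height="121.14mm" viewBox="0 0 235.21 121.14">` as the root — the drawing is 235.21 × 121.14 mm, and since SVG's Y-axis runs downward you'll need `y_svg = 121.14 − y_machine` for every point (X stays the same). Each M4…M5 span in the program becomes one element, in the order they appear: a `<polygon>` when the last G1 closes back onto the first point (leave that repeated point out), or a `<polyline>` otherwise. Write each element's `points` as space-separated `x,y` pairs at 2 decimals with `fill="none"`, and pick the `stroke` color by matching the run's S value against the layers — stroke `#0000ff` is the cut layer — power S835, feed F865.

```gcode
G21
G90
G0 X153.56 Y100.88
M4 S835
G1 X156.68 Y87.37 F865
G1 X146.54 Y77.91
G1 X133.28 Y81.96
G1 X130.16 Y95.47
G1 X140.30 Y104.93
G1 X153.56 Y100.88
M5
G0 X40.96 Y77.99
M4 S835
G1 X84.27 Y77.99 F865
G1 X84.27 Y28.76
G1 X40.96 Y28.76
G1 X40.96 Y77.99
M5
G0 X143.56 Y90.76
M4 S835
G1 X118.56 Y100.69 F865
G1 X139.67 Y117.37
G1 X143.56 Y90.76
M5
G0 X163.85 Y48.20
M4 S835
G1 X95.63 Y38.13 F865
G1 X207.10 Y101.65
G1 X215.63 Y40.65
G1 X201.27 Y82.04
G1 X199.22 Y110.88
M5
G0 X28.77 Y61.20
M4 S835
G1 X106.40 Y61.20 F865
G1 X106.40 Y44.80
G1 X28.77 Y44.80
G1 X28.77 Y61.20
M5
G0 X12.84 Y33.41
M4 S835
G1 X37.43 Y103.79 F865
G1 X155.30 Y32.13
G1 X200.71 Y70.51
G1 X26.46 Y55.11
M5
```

Each laser-on run becomes one SVG element. Flip Y back into SVG space with y_svg = 121.14 − y_machine. Every run uses S835, so all elements get stroke `#0000ff` (cut).

Run 1: The run returns to its start, so emit a `<polygon>` with points (Y-flipped): 153.56,20.26 156.68,33.77 146.54,43.23 133.28,39.18 130.16,25.67 140.30,16.21.

Run 2: The run returns to its start, so emit a `<polygon>` with points (Y-flipped): 40.96,43.15 84.27,43.15 84.27,92.38 40.96,92.38.

Run 3: The run returns to its start, so emit a `<polygon>` with points (Y-flipped): 143.56,30.38 118.56,20.45 139.67,3.77.

Run 4: The run is open, so emit a `<polyline>` with points (Y-flipped): 163.85,72.94 95.63,83.01 207.10,19.49 215.63,80.49 201.27,39.10 199.22,10.26.

Run 5: The run returns to its start, so emit a `<polygon>` with points (Y-flipped): 28.77,59.94 106.40,59.94 106.40,76.34 28.77,76.34.

Run 6: The run is open, so emit a `<polyline>` with points (Y-flipped): 12.84,87.73 37.43,17.35 155.30,89.01 200.71,50.63 26.46,66.03.

<svg xmlns="http://www.w3.org/2000/svg" width="235.21mm" height="121.14mm" viewBox="0 0 235.21 121.14">
  <polygon points="153.56,20.26 156.68,33.77 146.54,43.23 133.28,39.18 130.16,25.67 140.30,16.21" fill="none" stroke="#0000ff"/>
  <polygon points="40.96,43.15 84.27,43.15 84.27,92.38 40.96,92.38" fill="none" stroke="#0000ff"/>
  <polygon points="143.56,30.38 118.56,20.45 139.67,3.77" fill="none" stroke="#0000ff"/>
  <polyline points="163.85,72.94 95.63,83.01 207.10,19.49 215.63,80.49 201.27,39.10 199.22,10.26" fill="none" stroke="#0000ff"/>
  <polygon points="28.77,59.94 106.40,59.94 106.40,76.34 28.77,76.34" fill="none" stroke="#0000ff"/>
  <polyline points="12.84,87.73 37.43,17.35 155.30,89.01 200.71,50.63 26.46,66.03" fill="none" stroke="#0000ff"/>
</svg>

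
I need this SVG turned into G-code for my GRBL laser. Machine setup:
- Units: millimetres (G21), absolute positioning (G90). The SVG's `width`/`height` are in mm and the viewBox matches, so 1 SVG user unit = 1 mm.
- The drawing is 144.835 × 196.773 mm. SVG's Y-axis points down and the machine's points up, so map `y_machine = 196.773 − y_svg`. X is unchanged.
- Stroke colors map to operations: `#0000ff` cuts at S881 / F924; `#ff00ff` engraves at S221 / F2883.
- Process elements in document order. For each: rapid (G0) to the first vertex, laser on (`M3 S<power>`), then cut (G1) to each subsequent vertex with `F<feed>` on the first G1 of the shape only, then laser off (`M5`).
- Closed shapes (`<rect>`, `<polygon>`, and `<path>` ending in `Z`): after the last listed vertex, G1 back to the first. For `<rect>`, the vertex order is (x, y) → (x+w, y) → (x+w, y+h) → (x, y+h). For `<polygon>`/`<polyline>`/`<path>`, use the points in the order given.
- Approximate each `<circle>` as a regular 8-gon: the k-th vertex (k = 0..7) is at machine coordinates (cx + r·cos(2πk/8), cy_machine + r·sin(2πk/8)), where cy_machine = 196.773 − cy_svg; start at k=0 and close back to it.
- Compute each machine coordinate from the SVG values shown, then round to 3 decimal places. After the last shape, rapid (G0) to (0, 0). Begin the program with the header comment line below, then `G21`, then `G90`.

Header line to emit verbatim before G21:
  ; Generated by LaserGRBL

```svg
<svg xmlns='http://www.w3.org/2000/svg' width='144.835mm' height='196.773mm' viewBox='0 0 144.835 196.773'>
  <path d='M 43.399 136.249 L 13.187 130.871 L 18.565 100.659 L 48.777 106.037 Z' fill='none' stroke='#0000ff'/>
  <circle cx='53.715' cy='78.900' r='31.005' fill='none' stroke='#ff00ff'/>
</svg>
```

1 u = 1 mm; y_m = 196.773 − y.

[1] `<path>` regular polygon, #0000ff→cut S881 F924: (43.399,60.524) → (13.187,65.902) → (18.565,96.114) → (48.777,90.736) → (43.399,60.524) (closed)

[2] `<circle>` circle, #ff00ff→engrave S221 F2883: (84.720,117.873) → (75.639,139.797) → (53.715,148.878) → (31.791,139.797) → (22.710,117.873) → (31.791,95.949) → (53.715,86.868) → (75.639,95.949) → (84.720,117.873) (closed)

; Generated by LaserGRBL
G21
G90
G0 X43.399 Y60.524
M3 S881
G1 X13.187 Y65.902 F924
G1 X18.565 Y96.114
G1 X48.777 Y90.736
G1 X43.399 Y60.524
M5
G0 X84.720 Y117.873
M3 S221
G1 X75.639 Y139.797 F2883
G1 X53.715 Y148.878
G1 X31.791 Y139.797
G1 X22.710 Y117.873
G1 X31.791 Y95.949
G1 X53.715 Y86.868
G1 X75.639 Y95.949
G1 X84.720 Y117.873
M5
G0 X0.000 Y0.000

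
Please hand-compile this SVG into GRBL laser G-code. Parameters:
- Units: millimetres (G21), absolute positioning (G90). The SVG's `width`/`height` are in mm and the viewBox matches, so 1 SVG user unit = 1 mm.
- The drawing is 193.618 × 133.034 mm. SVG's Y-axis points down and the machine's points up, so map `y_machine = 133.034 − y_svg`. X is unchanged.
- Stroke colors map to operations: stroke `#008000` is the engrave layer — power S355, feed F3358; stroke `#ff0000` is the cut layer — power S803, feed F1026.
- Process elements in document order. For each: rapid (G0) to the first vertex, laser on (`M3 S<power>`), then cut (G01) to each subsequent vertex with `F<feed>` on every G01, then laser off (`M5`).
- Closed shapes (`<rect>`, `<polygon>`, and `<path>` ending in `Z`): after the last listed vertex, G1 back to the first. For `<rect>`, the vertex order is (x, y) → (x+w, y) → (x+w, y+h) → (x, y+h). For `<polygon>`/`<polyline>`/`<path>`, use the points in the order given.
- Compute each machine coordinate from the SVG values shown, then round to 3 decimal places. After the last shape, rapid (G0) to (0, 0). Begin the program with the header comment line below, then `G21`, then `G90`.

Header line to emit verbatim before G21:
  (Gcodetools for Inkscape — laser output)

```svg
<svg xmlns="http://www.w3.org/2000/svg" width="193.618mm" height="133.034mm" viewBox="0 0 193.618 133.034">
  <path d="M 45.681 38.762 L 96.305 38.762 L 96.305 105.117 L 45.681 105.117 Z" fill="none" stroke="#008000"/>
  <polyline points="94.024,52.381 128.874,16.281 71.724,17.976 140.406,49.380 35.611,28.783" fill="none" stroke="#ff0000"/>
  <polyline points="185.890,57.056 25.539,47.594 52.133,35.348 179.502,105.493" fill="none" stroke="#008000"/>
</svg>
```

viewBox `0 0 193.618 133.034` with mm width/height → 1 unit = 1 mm. Flip: y_m = 133.034 − y_svg.

**Shape 1** — `<path>` rectangle, stroke `#008000` → engrave (S355, F3358). Machine vertices: (45.681,94.272) → (96.305,94.272) → (96.305,27.917) → (45.681,27.917) → (45.681,94.272). Closed: final G1 returns to the first vertex.

**Shape 2** — `<polyline>` open polyline, stroke `#ff0000` → cut (S803, F1026). Machine vertices: (94.024,80.653) → (128.874,116.753) → (71.724,115.058) → (140.406,83.654) → (35.611,104.251). Open path.

**Shape 3** — `<polyline>` open polyline, stroke `#008000` → engrave (S355, F3358). Machine vertices: (185.890,75.978) → (25.539,85.440) → (52.133,97.686) → (179.502,27.541). Open path.

(Gcodetools for Inkscape — laser output)
G21
G90
G0 X45.681 Y94.272
M3 S355
G01 X96.305 Y94.272 F3358
G01 X96.305 Y27.917 F3358
G01 X45.681 Y27.917 F3358
G01 X45.681 Y94.272 F3358
M5
G0 X94.024 Y80.653
M3 S803
G01 X128.874 Y116.753 F1026
G01 X71.724 Y115.058 F1026
G01 X140.406 Y83.654 F1026
G01 X35.611 Y104.251 F1026
M5
G0 X185.890 Y75.978
M3 S355
G01 X25.539 Y85.440 F3358
G01 X52.133 Y97.686 F3358
G01 X179.502 Y27.541 F3358
M5
G0 X0.000 Y0.000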